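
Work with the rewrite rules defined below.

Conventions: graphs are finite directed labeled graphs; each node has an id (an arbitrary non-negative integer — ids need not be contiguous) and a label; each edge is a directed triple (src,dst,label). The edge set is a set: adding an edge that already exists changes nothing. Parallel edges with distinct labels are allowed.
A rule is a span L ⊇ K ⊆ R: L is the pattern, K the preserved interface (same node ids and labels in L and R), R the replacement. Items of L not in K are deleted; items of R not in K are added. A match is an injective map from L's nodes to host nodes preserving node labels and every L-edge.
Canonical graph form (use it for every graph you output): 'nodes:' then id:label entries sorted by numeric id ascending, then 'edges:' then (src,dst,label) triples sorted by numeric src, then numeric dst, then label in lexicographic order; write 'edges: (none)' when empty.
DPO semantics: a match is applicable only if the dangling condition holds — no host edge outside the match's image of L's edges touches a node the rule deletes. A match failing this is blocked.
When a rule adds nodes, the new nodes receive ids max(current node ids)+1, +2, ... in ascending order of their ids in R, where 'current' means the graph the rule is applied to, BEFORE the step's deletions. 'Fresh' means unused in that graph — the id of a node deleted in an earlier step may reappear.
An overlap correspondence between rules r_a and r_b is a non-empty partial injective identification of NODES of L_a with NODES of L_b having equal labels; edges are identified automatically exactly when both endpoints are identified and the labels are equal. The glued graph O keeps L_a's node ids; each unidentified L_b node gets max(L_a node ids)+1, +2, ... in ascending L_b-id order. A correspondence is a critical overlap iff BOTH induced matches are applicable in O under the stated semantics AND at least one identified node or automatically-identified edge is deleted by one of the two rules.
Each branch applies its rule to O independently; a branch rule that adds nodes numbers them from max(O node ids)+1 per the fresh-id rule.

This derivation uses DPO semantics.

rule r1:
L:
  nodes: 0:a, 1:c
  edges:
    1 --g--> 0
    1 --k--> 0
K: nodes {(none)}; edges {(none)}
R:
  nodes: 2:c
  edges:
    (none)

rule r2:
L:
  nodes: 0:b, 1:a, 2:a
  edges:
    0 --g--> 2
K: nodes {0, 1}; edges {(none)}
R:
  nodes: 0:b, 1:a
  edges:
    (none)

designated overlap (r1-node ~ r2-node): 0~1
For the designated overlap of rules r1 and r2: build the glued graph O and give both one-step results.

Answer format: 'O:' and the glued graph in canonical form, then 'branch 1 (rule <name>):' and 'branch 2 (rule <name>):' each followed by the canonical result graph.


O:
nodes: 0:a, 1:c, 2:b, 3:a
edges: (1,0,g); (1,0,k); (2,3,g)
branch 1 (rule r1):
nodes: 2:b, 3:a, 4:c
edges: (2,3,g)
branch 2 (rule r2):
nodes: 0:a, 1:c, 2:b
edges: (1,0,g); (1,0,k)


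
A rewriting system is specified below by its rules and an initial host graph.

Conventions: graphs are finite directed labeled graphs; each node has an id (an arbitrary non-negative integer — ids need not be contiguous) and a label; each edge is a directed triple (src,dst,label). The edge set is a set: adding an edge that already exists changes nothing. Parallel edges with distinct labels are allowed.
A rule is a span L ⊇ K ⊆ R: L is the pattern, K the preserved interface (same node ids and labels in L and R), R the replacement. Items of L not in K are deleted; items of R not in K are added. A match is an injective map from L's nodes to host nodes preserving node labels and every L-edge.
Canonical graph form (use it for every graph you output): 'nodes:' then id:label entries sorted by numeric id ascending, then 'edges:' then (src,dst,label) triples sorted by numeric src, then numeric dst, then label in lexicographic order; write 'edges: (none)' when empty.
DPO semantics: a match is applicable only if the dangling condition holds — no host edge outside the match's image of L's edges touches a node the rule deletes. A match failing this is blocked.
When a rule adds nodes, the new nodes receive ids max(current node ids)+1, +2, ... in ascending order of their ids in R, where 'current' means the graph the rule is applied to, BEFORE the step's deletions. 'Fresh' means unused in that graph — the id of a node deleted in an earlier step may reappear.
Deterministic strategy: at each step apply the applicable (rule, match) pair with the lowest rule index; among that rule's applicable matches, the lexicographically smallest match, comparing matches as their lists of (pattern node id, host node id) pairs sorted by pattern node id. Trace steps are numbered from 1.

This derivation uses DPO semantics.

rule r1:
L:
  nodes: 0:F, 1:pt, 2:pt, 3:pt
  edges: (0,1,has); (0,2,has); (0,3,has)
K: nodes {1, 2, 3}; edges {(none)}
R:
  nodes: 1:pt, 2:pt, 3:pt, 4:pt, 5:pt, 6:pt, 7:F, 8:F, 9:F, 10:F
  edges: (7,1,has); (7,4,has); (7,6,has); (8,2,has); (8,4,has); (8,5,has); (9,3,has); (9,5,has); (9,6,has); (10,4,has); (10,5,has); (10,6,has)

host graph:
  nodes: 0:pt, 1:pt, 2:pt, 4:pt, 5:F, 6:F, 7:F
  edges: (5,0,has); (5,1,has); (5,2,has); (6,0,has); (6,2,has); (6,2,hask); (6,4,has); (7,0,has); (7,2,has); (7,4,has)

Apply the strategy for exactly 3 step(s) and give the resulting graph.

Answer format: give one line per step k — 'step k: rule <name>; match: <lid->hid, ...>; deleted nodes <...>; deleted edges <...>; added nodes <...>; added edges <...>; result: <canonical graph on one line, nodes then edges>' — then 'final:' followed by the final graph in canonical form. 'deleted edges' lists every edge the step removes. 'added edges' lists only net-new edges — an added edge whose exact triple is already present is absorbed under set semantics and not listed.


step 1: rule r1; match: 0->5, 1->0, 2->1, 3->2; deleted nodes 5; deleted edges (5,0,has); (5,1,has); (5,2,has); added nodes 8, 9, 10, 11, 12, 13, 14; added edges (11,0,has); (11,8,has); (11,10,has); (12,1,has); (12,8,has); (12,9,has); (13,2,has); (13,9,has); (13,10,has); (14,8,has); (14,9,has); (14,10,has); result: nodes: 0:pt, 1:pt, 2:pt, 4:pt, 6:F, 7:F, 8:pt, 9:pt, 10:pt, 11:F, 12:F, 13:F, 14:F edges: (6,0,has); (6,2,has); (6,2,hask); (6,4,has); (7,0,has); (7,2,has); (7,4,has); (11,0,has); (11,8,has); (11,10,has); (12,1,has); (12,8,has); (12,9,has); (13,2,has); (13,9,has); (13,10,has); (14,8,has); (14,9,has); (14,10,has)
step 2: rule r1; match: 0->7, 1->0, 2->2, 3->4; deleted nodes 7; deleted edges (7,0,has); (7,2,has); (7,4,has); added nodes 15, 16, 17, 18, 19, 20, 21; added edges (18,0,has); (18,15,has); (18,17,has); (19,2,has); (19,15,has); (19,16,has); (20,4,has); (20,16,has); (20,17,has); (21,15,has); (21,16,has); (21,17,has); result: nodes: 0:pt, 1:pt, 2:pt, 4:pt, 6:F, 8:pt, 9:pt, 10:pt, 11:F, 12:F, 13:F, 14:F, 15:pt, 16:pt, 17:pt, 18:F, 19:F, 20:F, 21:F edges: (6,0,has); (6,2,has); (6,2,hask); (6,4,has); (11,0,has); (11,8,has); (11,10,has); (12,1,has); (12,8,has); (12,9,has); (13,2,has); (13,9,has); (13,10,has); (14,8,has); (14,9,has); (14,10,has); (18,0,has); (18,15,has); (18,17,has); (19,2,has); (19,15,has); (19,16,has); (20,4,has); (20,16,has); (20,17,has); (21,15,has); (21,16,has); (21,17,has)
step 3: rule r1; match: 0->11, 1->0, 2->8, 3->10; deleted nodes 11; deleted edges (11,0,has); (11,8,has); (11,10,has); added nodes 22, 23, 24, 25, 26, 27, 28; added edges (25,0,has); (25,22,has); (25,24,has); (26,8,has); (26,22,has); (26,23,has); (27,10,has); (27,23,has); (27,24,has); (28,22,has); (28,23,has); (28,24,has); result: nodes: 0:pt, 1:pt, 2:pt, 4:pt, 6:F, 8:pt, 9:pt, 10:pt, 12:F, 13:F, 14:F, 15:pt, 16:pt, 17:pt, 18:F, 19:F, 20:F, 21:F, 22:pt, 23:pt, 24:pt, 25:F, 26:F, 27:F, 28:F edges: (6,0,has); (6,2,has); (6,2,hask); (6,4,has); (12,1,has); (12,8,has); (12,9,has); (13,2,has); (13,9,has); (13,10,has); (14,8,has); (14,9,has); (14,10,has); (18,0,has); (18,15,has); (18,17,has); (19,2,has); (19,15,has); (19,16,has); (20,4,has); (20,16,has); (20,17,has); (21,15,has); (21,16,has); (21,17,has); (25,0,has); (25,22,has); (25,24,has); (26,8,has); (26,22,has); (26,23,has); (27,10,has); (27,23,has); (27,24,has); (28,22,has); (28,23,has); (28,24,has)
final:
nodes: 0:pt, 1:pt, 2:pt, 4:pt, 6:F, 8:pt, 9:pt, 10:pt, 12:F, 13:F, 14:F, 15:pt, 16:pt, 17:pt, 18:F, 19:F, 20:F, 21:F, 22:pt, 23:pt, 24:pt, 25:F, 26:F, 27:F, 28:F
edges: (6,0,has); (6,2,has); (6,2,hask); (6,4,has); (12,1,has); (12,8,has); (12,9,has); (13,2,has); (13,9,has); (13,10,has); (14,8,has); (14,9,has); (14,10,has); (18,0,has); (18,15,has); (18,17,has); (19,2,has); (19,15,has); (19,16,has); (20,4,has); (20,16,has); (20,17,has); (21,15,has); (21,16,has); (21,17,has); (25,0,has); (25,22,has); (25,24,has); (26,8,has); (26,22,has); (26,23,has); (27,10,has); (27,23,has); (27,24,has); (28,22,has); (28,23,has); (28,24,has)


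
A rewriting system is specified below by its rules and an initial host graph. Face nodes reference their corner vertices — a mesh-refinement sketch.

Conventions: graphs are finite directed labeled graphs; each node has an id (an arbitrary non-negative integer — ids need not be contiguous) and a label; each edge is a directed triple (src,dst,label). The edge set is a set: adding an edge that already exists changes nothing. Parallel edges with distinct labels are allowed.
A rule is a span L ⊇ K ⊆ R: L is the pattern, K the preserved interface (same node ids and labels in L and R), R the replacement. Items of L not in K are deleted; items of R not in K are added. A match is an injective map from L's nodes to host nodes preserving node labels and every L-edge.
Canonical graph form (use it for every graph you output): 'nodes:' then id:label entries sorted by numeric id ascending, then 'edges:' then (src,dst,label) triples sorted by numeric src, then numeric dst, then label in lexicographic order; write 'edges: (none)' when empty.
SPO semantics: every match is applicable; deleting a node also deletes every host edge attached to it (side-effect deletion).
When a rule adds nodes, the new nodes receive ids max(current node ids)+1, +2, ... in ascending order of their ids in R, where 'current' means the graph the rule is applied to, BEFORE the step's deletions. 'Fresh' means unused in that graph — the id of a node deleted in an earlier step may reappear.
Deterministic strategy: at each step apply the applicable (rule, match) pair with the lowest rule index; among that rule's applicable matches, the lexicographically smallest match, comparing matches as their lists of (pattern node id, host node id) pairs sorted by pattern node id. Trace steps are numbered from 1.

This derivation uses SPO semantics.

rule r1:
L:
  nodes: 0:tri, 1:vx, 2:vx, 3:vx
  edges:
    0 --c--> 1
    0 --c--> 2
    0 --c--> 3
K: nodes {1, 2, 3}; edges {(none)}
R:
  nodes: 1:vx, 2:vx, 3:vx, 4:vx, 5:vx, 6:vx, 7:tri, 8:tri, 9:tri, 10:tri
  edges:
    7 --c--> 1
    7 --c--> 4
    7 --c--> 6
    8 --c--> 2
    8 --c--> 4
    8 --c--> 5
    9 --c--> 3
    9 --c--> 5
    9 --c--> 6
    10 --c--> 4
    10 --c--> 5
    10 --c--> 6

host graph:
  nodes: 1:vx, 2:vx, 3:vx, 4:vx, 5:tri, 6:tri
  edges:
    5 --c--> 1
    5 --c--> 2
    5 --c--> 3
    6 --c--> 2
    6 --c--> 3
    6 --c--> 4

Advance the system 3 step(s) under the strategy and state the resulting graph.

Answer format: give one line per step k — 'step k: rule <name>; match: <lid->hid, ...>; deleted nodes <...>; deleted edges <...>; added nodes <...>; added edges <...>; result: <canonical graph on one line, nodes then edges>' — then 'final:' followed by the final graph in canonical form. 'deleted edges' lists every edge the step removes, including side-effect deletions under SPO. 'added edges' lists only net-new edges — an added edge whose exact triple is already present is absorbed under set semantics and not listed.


step 1: rule r1; match: 0->5, 1->1, 2->2, 3->3; deleted nodes 5; deleted edges (5,1,c); (5,2,c); (5,3,c); added nodes 7, 8, 9, 10, 11, 12, 13; added edges (10,1,c); (10,7,c); (10,9,c); (11,2,c); (11,7,c); (11,8,c); (12,3,c); (12,8,c); (12,9,c); (13,7,c); (13,8,c); (13,9,c); result: nodes: 1:vx, 2:vx, 3:vx, 4:vx, 6:tri, 7:vx, 8:vx, 9:vx, 10:tri, 11:tri, 12:tri, 13:tri edges: (6,2,c); (6,3,c); (6,4,c); (10,1,c); (10,7,c); (10,9,c); (11,2,c); (11,7,c); (11,8,c); (12,3,c); (12,8,c); (12,9,c); (13,7,c); (13,8,c); (13,9,c)
step 2: rule r1; match: 0->6, 1->2, 2->3, 3->4; deleted nodes 6; deleted edges (6,2,c); (6,3,c); (6,4,c); added nodes 14, 15, 16, 17, 18, 19, 20; added edges (17,2,c); (17,14,c); (17,16,c); (18,3,c); (18,14,c); (18,15,c); (19,4,c); (19,15,c); (19,16,c); (20,14,c); (20,15,c); (20,16,c); result: nodes: 1:vx, 2:vx, 3:vx, 4:vx, 7:vx, 8:vx, 9:vx, 10:tri, 11:tri, 12:tri, 13:tri, 14:vx, 15:vx, 16:vx, 17:tri, 18:tri, 19:tri, 20:tri edges: (10,1,c); (10,7,c); (10,9,c); (11,2,c); (11,7,c); (11,8,c); (12,3,c); (12,8,c); (12,9,c); (13,7,c); (13,8,c); (13,9,c); (17,2,c); (17,14,c); (17,16,c); (18,3,c); (18,14,c); (18,15,c); (19,4,c); (19,15,c); (19,16,c); (20,14,c); (20,15,c); (20,16,c)
step 3: rule r1; match: 0->10, 1->1, 2->7, 3->9; deleted nodes 10; deleted edges (10,1,c); (10,7,c); (10,9,c); added nodes 21, 22, 23, 24, 25, 26, 27; added edges (24,1,c); (24,21,c); (24,23,c); (25,7,c); (25,21,c); (25,22,c); (26,9,c); (26,22,c); (26,23,c); (27,21,c); (27,22,c); (27,23,c); result: nodes: 1:vx, 2:vx, 3:vx, 4:vx, 7:vx, 8:vx, 9:vx, 11:tri, 12:tri, 13:tri, 14:vx, 15:vx, 16:vx, 17:tri, 18:tri, 19:tri, 20:tri, 21:vx, 22:vx, 23:vx, 24:tri, 25:tri, 26:tri, 27:tri edges: (11,2,c); (11,7,c); (11,8,c); (12,3,c); (12,8,c); (12,9,c); (13,7,c); (13,8,c); (13,9,c); (17,2,c); (17,14,c); (17,16,c); (18,3,c); (18,14,c); (18,15,c); (19,4,c); (19,15,c); (19,16,c); (20,14,c); (20,15,c); (20,16,c); (24,1,c); (24,21,c); (24,23,c); (25,7,c); (25,21,c); (25,22,c); (26,9,c); (26,22,c); (26,23,c); (27,21,c); (27,22,c); (27,23,c)
final:
nodes: 1:vx, 2:vx, 3:vx, 4:vx, 7:vx, 8:vx, 9:vx, 11:tri, 12:tri, 13:tri, 14:vx, 15:vx, 16:vx, 17:tri, 18:tri, 19:tri, 20:tri, 21:vx, 22:vx, 23:vx, 24:tri, 25:tri, 26:tri, 27:tri
edges: (11,2,c); (11,7,c); (11,8,c); (12,3,c); (12,8,c); (12,9,c); (13,7,c); (13,8,c); (13,9,c); (17,2,c); (17,14,c); (17,16,c); (18,3,c); (18,14,c); (18,15,c); (19,4,c); (19,15,c); (19,16,c); (20,14,c); (20,15,c); (20,16,c); (24,1,c); (24,21,c); (24,23,c); (25,7,c); (25,21,c); (25,22,c); (26,9,c); (26,22,c); (26,23,c); (27,21,c); (27,22,c); (27,23,c)


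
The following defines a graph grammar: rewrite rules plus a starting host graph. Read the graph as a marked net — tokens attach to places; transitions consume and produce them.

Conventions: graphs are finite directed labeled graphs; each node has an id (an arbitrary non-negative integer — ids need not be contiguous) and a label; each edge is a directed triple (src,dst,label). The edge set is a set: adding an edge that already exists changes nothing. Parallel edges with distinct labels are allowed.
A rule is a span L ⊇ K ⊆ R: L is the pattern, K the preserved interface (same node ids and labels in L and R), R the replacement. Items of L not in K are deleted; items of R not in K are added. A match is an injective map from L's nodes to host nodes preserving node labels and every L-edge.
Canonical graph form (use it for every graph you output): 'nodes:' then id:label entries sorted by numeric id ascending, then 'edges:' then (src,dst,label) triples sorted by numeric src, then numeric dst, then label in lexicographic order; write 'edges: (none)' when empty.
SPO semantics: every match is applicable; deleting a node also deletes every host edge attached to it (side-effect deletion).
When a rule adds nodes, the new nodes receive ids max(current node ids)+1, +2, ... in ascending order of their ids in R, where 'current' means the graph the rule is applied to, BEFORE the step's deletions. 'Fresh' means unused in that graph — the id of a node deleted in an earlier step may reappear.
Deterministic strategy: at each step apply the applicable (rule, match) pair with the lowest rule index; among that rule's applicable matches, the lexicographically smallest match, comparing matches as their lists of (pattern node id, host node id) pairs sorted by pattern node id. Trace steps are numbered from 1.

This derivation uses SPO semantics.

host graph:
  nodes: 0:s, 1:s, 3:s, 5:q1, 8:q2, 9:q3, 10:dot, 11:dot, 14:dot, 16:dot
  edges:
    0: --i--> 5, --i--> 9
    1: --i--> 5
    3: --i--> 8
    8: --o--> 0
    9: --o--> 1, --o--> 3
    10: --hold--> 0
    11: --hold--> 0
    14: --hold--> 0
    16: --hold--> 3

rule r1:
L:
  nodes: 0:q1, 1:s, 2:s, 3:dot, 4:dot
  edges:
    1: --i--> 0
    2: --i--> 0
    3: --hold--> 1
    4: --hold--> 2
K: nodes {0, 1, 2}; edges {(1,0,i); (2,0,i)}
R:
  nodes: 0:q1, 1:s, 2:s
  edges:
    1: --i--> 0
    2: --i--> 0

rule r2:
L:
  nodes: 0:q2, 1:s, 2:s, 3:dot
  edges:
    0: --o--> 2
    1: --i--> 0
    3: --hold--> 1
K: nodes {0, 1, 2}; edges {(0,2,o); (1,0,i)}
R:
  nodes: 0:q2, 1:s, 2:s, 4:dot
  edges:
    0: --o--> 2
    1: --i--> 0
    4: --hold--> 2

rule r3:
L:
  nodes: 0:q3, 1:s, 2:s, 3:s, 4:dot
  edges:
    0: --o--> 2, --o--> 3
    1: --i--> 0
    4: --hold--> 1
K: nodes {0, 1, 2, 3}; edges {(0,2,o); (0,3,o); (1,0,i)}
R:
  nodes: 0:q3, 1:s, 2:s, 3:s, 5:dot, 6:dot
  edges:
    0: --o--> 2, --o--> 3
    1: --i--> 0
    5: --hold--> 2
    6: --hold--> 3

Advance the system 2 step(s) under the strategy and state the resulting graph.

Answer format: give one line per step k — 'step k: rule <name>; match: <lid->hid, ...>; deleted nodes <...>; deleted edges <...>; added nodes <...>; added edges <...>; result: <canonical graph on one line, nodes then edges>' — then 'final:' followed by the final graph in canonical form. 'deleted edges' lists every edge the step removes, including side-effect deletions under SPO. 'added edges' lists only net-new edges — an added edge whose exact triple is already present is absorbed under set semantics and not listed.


step 1: rule r2; match: 0->8, 1->3, 2->0, 3->16; deleted nodes 16; deleted edges (16,3,hold); added nodes 17; added edges (17,0,hold); result: nodes: 0:s, 1:s, 3:s, 5:q1, 8:q2, 9:q3, 10:dot, 11:dot, 14:dot, 17:dot edges: (0,5,i); (0,9,i); (1,5,i); (3,8,i); (8,0,o); (9,1,o); (9,3,o); (10,0,hold); (11,0,hold); (14,0,hold); (17,0,hold)
step 2: rule r3; match: 0->9, 1->0, 2->1, 3->3, 4->10; deleted nodes 10; deleted edges (10,0,hold); added nodes 18, 19; added edges (18,1,hold); (19,3,hold); result: nodes: 0:s, 1:s, 3:s, 5:q1, 8:q2, 9:q3, 11:dot, 14:dot, 17:dot, 18:dot, 19:dot edges: (0,5,i); (0,9,i); (1,5,i); (3,8,i); (8,0,o); (9,1,o); (9,3,o); (11,0,hold); (14,0,hold); (17,0,hold); (18,1,hold); (19,3,hold)
final:
nodes: 0:s, 1:s, 3:s, 5:q1, 8:q2, 9:q3, 11:dot, 14:dot, 17:dot, 18:dot, 19:dot
edges: (0,5,i); (0,9,i); (1,5,i); (3,8,i); (8,0,o); (9,1,o); (9,3,o); (11,0,hold); (14,0,hold); (17,0,hold); (18,1,hold); (19,3,hold)


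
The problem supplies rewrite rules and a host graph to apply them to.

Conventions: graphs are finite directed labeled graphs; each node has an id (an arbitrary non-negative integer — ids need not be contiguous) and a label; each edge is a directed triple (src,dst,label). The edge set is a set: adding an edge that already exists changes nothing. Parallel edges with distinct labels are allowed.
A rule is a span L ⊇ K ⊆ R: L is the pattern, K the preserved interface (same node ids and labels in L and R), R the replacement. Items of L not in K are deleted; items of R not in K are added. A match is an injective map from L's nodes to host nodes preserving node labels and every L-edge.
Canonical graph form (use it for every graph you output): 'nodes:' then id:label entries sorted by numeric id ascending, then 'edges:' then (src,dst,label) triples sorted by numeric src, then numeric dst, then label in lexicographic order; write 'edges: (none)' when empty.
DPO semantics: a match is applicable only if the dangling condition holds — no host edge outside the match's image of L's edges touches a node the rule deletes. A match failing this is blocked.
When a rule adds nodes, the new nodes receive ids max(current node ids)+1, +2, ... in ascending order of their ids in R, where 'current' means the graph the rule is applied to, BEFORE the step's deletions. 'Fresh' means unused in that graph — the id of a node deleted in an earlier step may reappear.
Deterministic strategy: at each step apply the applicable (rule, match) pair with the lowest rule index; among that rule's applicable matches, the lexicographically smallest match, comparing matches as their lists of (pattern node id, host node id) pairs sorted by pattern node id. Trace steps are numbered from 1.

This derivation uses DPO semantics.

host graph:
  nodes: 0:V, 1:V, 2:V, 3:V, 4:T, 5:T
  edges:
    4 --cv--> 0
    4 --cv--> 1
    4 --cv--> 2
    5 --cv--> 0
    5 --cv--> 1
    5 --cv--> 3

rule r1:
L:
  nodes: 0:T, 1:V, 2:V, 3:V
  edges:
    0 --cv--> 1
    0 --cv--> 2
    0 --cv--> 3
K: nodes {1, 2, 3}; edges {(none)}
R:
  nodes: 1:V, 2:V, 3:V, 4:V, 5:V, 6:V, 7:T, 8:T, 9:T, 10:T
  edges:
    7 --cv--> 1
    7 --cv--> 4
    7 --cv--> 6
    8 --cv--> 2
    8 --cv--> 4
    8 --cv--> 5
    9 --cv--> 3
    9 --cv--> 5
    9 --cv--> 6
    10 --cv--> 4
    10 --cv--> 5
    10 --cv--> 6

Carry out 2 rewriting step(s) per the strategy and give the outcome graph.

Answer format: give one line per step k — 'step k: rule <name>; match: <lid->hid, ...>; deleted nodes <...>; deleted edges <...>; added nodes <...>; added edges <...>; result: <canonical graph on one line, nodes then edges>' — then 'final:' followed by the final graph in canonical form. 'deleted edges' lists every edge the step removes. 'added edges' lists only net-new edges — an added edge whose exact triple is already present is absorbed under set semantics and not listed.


step 1: rule r1; match: 0->4, 1->0, 2->1, 3->2; deleted nodes 4; deleted edges (4,0,cv); (4,1,cv); (4,2,cv); added nodes 6, 7, 8, 9, 10, 11, 12; added edges (9,0,cv); (9,6,cv); (9,8,cv); (10,1,cv); (10,6,cv); (10,7,cv); (11,2,cv); (11,7,cv); (11,8,cv); (12,6,cv); (12,7,cv); (12,8,cv); result: nodes: 0:V, 1:V, 2:V, 3:V, 5:T, 6:V, 7:V, 8:V, 9:T, 10:T, 11:T, 12:T edges: (5,0,cv); (5,1,cv); (5,3,cv); (9,0,cv); (9,6,cv); (9,8,cv); (10,1,cv); (10,6,cv); (10,7,cv); (11,2,cv); (11,7,cv); (11,8,cv); (12,6,cv); (12,7,cv); (12,8,cv)
step 2: rule r1; match: 0->5, 1->0, 2->1, 3->3; deleted nodes 5; deleted edges (5,0,cv); (5,1,cv); (5,3,cv); added nodes 13, 14, 15, 16, 17, 18, 19; added edges (16,0,cv); (16,13,cv); (16,15,cv); (17,1,cv); (17,13,cv); (17,14,cv); (18,3,cv); (18,14,cv); (18,15,cv); (19,13,cv); (19,14,cv); (19,15,cv); result: nodes: 0:V, 1:V, 2:V, 3:V, 6:V, 7:V, 8:V, 9:T, 10:T, 11:T, 12:T, 13:V, 14:V, 15:V, 16:T, 17:T, 18:T, 19:T edges: (9,0,cv); (9,6,cv); (9,8,cv); (10,1,cv); (10,6,cv); (10,7,cv); (11,2,cv); (11,7,cv); (11,8,cv); (12,6,cv); (12,7,cv); (12,8,cv); (16,0,cv); (16,13,cv); (16,15,cv); (17,1,cv); (17,13,cv); (17,14,cv); (18,3,cv); (18,14,cv); (18,15,cv); (19,13,cv); (19,14,cv); (19,15,cv)
final:
nodes: 0:V, 1:V, 2:V, 3:V, 6:V, 7:V, 8:V, 9:T, 10:T, 11:T, 12:T, 13:V, 14:V, 15:V, 16:T, 17:T, 18:T, 19:T
edges: (9,0,cv); (9,6,cv); (9,8,cv); (10,1,cv); (10,6,cv); (10,7,cv); (11,2,cv); (11,7,cv); (11,8,cv); (12,6,cv); (12,7,cv); (12,8,cv); (16,0,cv); (16,13,cv); (16,15,cv); (17,1,cv); (17,13,cv); (17,14,cv); (18,3,cv); (18,14,cv); (18,15,cv); (19,13,cv); (19,14,cv); (19,15,cv)


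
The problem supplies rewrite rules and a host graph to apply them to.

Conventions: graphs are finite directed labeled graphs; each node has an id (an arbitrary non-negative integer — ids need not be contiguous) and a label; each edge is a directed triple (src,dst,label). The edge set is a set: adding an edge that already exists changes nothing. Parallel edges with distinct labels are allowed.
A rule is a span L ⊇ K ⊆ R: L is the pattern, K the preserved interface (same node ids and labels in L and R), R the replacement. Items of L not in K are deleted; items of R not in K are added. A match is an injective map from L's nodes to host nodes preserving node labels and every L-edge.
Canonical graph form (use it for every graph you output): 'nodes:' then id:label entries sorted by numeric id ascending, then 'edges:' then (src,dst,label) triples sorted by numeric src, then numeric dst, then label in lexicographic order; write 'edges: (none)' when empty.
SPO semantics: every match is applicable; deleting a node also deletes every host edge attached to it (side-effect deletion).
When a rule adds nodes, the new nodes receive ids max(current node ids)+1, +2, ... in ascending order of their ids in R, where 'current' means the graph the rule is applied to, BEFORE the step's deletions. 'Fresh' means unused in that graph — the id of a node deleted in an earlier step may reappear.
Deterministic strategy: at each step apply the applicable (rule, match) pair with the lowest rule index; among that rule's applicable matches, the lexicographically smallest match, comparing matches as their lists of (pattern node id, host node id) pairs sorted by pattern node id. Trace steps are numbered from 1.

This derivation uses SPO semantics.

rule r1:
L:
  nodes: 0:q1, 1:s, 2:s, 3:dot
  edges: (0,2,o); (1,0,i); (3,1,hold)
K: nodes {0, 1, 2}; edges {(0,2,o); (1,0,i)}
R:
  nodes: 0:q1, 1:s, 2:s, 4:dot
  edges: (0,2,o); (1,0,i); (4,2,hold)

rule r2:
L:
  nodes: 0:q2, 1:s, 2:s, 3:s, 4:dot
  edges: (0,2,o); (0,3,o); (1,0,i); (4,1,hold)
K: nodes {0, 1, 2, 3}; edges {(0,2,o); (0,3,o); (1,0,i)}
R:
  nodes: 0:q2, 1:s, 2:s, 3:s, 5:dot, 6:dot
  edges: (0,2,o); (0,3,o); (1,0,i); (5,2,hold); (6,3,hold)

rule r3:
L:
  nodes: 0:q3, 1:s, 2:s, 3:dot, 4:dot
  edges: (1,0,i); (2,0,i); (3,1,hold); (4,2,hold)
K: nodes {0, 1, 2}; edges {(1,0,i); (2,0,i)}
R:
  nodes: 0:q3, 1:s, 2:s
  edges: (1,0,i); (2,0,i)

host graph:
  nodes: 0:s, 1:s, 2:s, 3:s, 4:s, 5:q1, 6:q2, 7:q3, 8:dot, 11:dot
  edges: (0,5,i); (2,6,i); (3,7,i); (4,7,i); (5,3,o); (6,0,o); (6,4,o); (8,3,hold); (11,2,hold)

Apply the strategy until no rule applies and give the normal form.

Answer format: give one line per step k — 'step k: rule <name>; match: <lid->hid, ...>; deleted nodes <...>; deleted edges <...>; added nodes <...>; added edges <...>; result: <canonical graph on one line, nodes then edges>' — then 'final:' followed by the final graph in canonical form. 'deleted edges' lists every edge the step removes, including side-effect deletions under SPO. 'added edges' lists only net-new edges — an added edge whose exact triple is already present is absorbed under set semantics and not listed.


step 1: rule r2; match: 0->6, 1->2, 2->0, 3->4, 4->11; deleted nodes 11; deleted edges (11,2,hold); added nodes 12, 13; added edges (12,0,hold); (13,4,hold); result: nodes: 0:s, 1:s, 2:s, 3:s, 4:s, 5:q1, 6:q2, 7:q3, 8:dot, 12:dot, 13:dot edges: (0,5,i); (2,6,i); (3,7,i); (4,7,i); (5,3,o); (6,0,o); (6,4,o); (8,3,hold); (12,0,hold); (13,4,hold)
step 2: rule r1; match: 0->5, 1->0, 2->3, 3->12; deleted nodes 12; deleted edges (12,0,hold); added nodes 14; added edges (14,3,hold); result: nodes: 0:s, 1:s, 2:s, 3:s, 4:s, 5:q1, 6:q2, 7:q3, 8:dot, 13:dot, 14:dot edges: (0,5,i); (2,6,i); (3,7,i); (4,7,i); (5,3,o); (6,0,o); (6,4,o); (8,3,hold); (13,4,hold); (14,3,hold)
step 3: rule r3; match: 0->7, 1->3, 2->4, 3->8, 4->13; deleted nodes 8, 13; deleted edges (8,3,hold); (13,4,hold); added nodes (none); added edges (none); result: nodes: 0:s, 1:s, 2:s, 3:s, 4:s, 5:q1, 6:q2, 7:q3, 14:dot edges: (0,5,i); (2,6,i); (3,7,i); (4,7,i); (5,3,o); (6,0,o); (6,4,o); (14,3,hold)
final:
nodes: 0:s, 1:s, 2:s, 3:s, 4:s, 5:q1, 6:q2, 7:q3, 14:dot
edges: (0,5,i); (2,6,i); (3,7,i); (4,7,i); (5,3,o); (6,0,o); (6,4,o); (14,3,hold)


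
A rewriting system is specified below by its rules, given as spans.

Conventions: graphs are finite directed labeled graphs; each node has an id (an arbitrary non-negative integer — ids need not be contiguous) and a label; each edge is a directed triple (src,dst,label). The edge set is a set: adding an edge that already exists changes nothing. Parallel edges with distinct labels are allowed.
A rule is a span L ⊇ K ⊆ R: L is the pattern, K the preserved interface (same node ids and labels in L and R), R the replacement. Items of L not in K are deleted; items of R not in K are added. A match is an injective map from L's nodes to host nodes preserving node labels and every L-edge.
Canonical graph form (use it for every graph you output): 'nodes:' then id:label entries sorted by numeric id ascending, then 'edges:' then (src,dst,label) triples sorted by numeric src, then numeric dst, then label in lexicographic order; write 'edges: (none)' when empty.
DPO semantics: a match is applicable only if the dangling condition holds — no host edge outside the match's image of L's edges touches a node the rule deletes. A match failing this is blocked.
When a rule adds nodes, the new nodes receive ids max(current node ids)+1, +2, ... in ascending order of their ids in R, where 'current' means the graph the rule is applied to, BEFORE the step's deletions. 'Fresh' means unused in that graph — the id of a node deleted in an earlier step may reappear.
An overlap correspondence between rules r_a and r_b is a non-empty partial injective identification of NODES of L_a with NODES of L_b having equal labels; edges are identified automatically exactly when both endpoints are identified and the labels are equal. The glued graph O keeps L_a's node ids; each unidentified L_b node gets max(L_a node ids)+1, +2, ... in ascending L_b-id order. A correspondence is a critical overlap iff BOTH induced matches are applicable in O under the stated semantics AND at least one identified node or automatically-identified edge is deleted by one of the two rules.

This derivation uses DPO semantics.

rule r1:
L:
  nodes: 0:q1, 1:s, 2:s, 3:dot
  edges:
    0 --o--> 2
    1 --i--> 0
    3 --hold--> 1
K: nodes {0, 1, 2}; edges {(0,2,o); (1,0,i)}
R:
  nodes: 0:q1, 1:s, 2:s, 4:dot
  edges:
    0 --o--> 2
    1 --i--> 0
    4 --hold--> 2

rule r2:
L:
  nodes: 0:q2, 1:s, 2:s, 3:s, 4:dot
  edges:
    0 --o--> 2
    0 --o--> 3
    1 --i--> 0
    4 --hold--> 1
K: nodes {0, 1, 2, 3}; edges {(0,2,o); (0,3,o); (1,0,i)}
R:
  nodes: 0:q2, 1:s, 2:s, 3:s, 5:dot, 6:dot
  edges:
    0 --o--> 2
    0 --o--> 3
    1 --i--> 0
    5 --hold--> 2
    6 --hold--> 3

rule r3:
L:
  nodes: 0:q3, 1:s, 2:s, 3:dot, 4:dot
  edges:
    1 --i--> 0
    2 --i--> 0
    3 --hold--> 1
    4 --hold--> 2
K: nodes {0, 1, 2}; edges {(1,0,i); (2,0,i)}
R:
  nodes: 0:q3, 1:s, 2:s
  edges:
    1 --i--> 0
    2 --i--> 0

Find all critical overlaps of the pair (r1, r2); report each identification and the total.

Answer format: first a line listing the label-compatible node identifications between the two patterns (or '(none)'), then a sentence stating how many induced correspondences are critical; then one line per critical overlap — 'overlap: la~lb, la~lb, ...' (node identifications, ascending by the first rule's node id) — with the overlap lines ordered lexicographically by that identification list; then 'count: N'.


label-compatible node identifications between L(r1) and L(r2): 1~1, 1~2, 1~3, 2~1, 2~2, 2~3, 3~4
3 of the induced correspondences are critical overlaps of r1 and r2.
overlap: 1~1, 2~2, 3~4
overlap: 1~1, 2~3, 3~4
overlap: 1~1, 3~4
count: 3


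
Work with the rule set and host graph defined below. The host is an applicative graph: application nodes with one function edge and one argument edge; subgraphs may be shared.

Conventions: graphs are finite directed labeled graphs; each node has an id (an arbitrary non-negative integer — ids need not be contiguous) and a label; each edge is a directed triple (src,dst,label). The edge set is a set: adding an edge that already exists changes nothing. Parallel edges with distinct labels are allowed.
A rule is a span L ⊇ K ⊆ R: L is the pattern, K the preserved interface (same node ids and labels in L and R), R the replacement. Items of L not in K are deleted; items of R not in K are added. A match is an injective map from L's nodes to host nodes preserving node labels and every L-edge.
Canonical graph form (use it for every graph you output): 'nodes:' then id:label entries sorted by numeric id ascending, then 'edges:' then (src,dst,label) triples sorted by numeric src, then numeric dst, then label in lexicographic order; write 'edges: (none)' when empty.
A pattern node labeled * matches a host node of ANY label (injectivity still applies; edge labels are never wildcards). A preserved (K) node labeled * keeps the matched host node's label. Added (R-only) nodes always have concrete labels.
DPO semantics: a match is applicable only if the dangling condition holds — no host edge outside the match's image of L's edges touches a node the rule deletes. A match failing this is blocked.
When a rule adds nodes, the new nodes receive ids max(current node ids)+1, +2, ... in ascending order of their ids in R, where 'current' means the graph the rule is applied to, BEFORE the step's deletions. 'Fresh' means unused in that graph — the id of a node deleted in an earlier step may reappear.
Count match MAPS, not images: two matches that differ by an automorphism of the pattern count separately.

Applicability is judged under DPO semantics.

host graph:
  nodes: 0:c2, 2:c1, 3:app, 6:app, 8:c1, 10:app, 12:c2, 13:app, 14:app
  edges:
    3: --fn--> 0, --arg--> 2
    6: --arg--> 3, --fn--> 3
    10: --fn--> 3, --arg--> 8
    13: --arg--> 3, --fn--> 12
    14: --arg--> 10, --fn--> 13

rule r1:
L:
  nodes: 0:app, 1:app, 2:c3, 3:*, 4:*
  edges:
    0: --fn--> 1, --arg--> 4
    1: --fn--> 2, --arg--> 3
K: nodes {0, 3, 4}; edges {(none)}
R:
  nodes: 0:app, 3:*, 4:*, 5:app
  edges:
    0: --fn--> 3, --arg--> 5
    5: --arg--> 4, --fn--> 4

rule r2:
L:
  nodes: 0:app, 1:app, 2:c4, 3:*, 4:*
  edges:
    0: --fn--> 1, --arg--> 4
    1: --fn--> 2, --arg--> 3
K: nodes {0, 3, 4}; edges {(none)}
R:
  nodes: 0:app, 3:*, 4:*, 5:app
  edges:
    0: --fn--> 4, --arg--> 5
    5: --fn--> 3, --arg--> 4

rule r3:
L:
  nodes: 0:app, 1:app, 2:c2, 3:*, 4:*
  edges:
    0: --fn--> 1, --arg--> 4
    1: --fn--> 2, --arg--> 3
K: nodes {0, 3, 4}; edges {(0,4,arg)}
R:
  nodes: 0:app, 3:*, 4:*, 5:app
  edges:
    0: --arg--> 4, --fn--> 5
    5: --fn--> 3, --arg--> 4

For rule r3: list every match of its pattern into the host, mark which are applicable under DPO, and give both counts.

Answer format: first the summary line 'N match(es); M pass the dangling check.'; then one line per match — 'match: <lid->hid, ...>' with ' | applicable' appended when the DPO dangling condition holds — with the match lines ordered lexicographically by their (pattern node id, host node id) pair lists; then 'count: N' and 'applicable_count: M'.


2 match(es); 1 pass the dangling check.
match: 0->10, 1->3, 2->0, 3->2, 4->8
match: 0->14, 1->13, 2->12, 3->3, 4->10 | applicable
count: 2
applicable_count: 1


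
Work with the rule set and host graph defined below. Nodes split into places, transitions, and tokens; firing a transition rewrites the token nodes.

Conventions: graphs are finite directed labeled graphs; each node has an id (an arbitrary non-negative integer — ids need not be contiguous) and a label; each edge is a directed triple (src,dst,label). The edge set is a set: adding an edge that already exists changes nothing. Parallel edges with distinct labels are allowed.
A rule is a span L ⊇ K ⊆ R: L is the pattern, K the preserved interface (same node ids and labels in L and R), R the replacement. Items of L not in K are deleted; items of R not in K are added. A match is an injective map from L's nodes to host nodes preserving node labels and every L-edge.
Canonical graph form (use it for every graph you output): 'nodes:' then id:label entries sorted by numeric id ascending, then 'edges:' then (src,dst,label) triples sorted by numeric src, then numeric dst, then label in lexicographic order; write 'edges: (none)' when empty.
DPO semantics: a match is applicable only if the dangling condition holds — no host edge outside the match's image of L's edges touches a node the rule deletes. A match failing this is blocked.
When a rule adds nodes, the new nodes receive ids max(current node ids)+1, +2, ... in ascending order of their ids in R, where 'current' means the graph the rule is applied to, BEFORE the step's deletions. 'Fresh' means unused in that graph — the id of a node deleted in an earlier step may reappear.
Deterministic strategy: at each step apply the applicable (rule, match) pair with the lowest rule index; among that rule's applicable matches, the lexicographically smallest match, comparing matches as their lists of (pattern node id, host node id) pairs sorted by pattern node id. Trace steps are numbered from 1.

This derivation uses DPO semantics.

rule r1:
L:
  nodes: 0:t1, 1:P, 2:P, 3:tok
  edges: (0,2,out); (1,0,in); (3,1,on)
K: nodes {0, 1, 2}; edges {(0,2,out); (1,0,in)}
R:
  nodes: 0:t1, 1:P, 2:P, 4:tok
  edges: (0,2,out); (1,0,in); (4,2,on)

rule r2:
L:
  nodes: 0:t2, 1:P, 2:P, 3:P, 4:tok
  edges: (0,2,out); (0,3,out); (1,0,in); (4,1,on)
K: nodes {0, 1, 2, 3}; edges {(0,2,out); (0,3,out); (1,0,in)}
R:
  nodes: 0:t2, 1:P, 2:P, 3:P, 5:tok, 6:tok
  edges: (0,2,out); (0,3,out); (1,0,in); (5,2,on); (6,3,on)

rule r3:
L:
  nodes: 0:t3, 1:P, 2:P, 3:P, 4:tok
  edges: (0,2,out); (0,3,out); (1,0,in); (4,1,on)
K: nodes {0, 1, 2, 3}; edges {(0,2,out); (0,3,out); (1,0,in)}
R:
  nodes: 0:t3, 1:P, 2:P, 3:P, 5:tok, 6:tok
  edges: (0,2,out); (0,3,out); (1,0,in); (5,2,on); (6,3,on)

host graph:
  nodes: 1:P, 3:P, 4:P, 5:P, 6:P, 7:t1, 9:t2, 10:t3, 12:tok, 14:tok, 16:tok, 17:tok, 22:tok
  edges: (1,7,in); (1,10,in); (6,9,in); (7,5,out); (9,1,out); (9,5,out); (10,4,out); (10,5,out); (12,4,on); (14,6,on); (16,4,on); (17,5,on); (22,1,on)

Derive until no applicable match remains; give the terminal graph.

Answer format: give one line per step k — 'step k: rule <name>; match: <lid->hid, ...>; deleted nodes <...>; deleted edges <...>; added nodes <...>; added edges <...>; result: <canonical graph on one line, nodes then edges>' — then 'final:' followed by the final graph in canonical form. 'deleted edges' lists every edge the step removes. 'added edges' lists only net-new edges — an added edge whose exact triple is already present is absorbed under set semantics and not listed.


step 1: rule r1; match: 0->7, 1->1, 2->5, 3->22; deleted nodes 22; deleted edges (22,1,on); added nodes 23; added edges (23,5,on); result: nodes: 1:P, 3:P, 4:P, 5:P, 6:P, 7:t1, 9:t2, 10:t3, 12:tok, 14:tok, 16:tok, 17:tok, 23:tok edges: (1,7,in); (1,10,in); (6,9,in); (7,5,out); (9,1,out); (9,5,out); (10,4,out); (10,5,out); (12,4,on); (14,6,on); (16,4,on); (17,5,on); (23,5,on)
step 2: rule r2; match: 0->9, 1->6, 2->1, 3->5, 4->14; deleted nodes 14; deleted edges (14,6,on); added nodes 24, 25; added edges (24,1,on); (25,5,on); result: nodes: 1:P, 3:P, 4:P, 5:P, 6:P, 7:t1, 9:t2, 10:t3, 12:tok, 16:tok, 17:tok, 23:tok, 24:tok, 25:tok edges: (1,7,in); (1,10,in); (6,9,in); (7,5,out); (9,1,out); (9,5,out); (10,4,out); (10,5,out); (12,4,on); (16,4,on); (17,5,on); (23,5,on); (24,1,on); (25,5,on)
step 3: rule r1; match: 0->7, 1->1, 2->5, 3->24; deleted nodes 24; deleted edges (24,1,on); added nodes 26; added edges (26,5,on); result: nodes: 1:P, 3:P, 4:P, 5:P, 6:P, 7:t1, 9:t2, 10:t3, 12:tok, 16:tok, 17:tok, 23:tok, 25:tok, 26:tok edges: (1,7,in); (1,10,in); (6,9,in); (7,5,out); (9,1,out); (9,5,out); (10,4,out); (10,5,out); (12,4,on); (16,4,on); (17,5,on); (23,5,on); (25,5,on); (26,5,on)
final:
nodes: 1:P, 3:P, 4:P, 5:P, 6:P, 7:t1, 9:t2, 10:t3, 12:tok, 16:tok, 17:tok, 23:tok, 25:tok, 26:tok
edges: (1,7,in); (1,10,in); (6,9,in); (7,5,out); (9,1,out); (9,5,out); (10,4,out); (10,5,out); (12,4,on); (16,4,on); (17,5,on); (23,5,on); (25,5,on); (26,5,on)


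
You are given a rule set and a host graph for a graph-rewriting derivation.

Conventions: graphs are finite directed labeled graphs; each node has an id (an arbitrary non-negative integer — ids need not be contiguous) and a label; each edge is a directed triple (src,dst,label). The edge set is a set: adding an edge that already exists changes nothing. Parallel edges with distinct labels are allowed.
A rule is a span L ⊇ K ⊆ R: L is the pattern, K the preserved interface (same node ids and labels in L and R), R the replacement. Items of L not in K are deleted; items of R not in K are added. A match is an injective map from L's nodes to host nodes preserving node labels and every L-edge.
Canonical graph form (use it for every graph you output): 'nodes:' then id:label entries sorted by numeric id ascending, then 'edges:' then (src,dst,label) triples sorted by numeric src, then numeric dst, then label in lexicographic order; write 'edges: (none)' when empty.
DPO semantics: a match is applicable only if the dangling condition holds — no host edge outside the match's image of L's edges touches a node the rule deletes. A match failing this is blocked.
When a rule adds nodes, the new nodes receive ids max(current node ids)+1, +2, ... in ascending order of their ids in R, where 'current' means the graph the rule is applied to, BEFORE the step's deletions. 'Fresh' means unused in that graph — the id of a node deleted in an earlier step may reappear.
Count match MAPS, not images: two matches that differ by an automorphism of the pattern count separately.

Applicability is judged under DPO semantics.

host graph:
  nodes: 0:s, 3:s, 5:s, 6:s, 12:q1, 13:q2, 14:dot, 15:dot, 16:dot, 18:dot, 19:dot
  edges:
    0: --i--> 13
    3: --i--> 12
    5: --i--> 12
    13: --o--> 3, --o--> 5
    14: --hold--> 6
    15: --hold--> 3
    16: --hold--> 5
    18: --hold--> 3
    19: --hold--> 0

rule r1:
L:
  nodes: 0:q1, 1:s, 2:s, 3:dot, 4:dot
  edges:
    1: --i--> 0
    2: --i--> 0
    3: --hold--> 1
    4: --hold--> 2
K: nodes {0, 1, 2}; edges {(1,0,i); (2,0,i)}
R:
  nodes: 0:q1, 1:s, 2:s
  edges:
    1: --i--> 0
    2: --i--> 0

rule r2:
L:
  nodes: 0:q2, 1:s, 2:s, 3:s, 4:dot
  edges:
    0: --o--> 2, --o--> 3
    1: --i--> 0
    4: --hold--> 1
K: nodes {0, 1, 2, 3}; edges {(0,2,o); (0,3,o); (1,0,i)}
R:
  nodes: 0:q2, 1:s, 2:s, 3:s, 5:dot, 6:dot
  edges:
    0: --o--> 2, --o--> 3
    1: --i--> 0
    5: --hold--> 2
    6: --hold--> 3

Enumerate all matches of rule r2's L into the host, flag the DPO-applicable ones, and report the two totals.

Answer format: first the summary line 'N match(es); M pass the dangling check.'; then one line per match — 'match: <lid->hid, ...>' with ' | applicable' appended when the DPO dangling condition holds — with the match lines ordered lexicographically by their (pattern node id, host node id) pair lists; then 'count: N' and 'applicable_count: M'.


2 match(es); 2 pass the dangling check.
match: 0->13, 1->0, 2->3, 3->5, 4->19 | applicable
match: 0->13, 1->0, 2->5, 3->3, 4->19 | applicable
count: 2
applicable_count: 2
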